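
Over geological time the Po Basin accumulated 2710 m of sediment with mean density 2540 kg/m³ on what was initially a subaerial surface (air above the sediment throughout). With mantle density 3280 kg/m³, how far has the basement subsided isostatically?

Subaerial load: s = t ρ_sed / ρ_m = 2710 m × 2540/3280 = 2100 m.

2100 m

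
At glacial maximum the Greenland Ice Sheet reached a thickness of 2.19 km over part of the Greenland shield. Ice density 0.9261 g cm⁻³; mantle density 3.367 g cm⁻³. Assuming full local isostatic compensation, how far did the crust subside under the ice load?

0.602 km

For local isostatic compensation: the ice load ρ_ice t is balanced by mantle displaced below, ρ_m s.
s = t ρ_ice / ρ_m = 2.19 km × 0.9261/3.367 = 0.602 km.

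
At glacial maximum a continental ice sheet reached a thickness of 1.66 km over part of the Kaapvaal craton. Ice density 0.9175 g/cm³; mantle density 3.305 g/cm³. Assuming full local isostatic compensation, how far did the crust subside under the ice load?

0.461 km

Isostatic balance requires: the ice load ρ_ice t is balanced by mantle displaced below, ρ_m s.
s = t ρ_ice / ρ_m = 1.66 km × 0.9175/3.305 = 0.461 km.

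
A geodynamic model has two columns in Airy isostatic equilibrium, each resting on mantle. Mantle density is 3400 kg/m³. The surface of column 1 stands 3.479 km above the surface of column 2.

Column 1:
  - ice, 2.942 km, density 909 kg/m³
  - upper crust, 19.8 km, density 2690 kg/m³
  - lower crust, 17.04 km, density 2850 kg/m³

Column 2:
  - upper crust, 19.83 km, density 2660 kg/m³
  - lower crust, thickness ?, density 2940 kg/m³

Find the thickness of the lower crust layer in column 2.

9.25 km

Take the compensation level at the base of the deeper column (depth z_c below the surface of column 1) and equate Σ ρ_i t_i down to z_c; mantle fills any gap and the z_c terms cancel.
Column 1: 2.942×909 + 19.8×2690 + 17.04×2850 + (z_c − 39.782)×3400
Column 2: 3.479×0 + 19.83×2660 + x×2940 + (z_c − 3.479 − 19.83 − x)×3400
The z_c×3400 term appears on both sides and cancels. Collect the known terms of each column as K = Σ(ρt)_known − 3400 × (depth of known layers): K_1 = 104500.278 − 3400×39.782 = −30758.522; K_2 = 52747.8 − 3400×(3.479 + 19.83) = −26502.8.
Balance: K_1 = K_2 − x×(3400 − 2940), so x = (K_2 − K_1)/(3400 − 2940) = 4255.72/460 = 9.25 km.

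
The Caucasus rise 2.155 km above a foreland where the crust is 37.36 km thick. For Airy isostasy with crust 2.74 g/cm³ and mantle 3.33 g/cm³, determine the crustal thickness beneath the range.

Root depth r = h ρ_c / (ρ_m − ρ_c) = 2.155 km × 2.74 / 0.59 = 10.01 km.
Total thickness = T + h + r = 37.36 km + 2.155 km + 10.01 km = 49.5 km.

49.5 km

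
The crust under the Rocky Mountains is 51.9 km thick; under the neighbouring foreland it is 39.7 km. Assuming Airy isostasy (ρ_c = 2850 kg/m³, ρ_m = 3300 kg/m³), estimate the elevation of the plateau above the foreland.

1.66 km

Excess crust Δ = 51.9 km − 39.7 km = 12.2 km, split between elevation h and root r with h + r = Δ.
Airy balance ρ_c h = (ρ_m − ρ_c) r gives r = h ρ_c/(ρ_m − ρ_c), so h (1 + ρ_c/(ρ_m − ρ_c)) = Δ, i.e. h = Δ (ρ_m − ρ_c)/ρ_m.
h = 12.2 km × 450/3300 = 1.66 km.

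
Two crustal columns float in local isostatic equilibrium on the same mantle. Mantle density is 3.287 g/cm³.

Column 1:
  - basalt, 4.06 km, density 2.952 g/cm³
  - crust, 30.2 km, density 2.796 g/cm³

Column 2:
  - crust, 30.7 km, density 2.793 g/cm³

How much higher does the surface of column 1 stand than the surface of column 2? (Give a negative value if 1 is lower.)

0.311 km

For any compensation level in the mantle, the mantle terms cancel and isostasy reduces to e = (Σt_1 − Σt_2) − (Σ(ρt)_1 − Σ(ρt)_2) / ρ_m.
Σt_1 = 34.26 km; Σt_2 = 30.7 km; Σ(ρt)_1 = 96.42432; Σ(ρt)_2 = 85.7451 (in km·g/cm³).
e = (34.26 − 30.7) − (96.42432 − 85.7451) / 3.287 = 0.311 km.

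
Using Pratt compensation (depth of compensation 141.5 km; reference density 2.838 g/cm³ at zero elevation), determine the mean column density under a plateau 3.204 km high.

Pratt balance: ρ_ref D = ρ (D + h).
ρ = ρ_ref D/(D + h) = 2.838 × 141.5 km/(141.5 km + 3.204 km) = 2.78 g/cm³.

2.78 g/cm³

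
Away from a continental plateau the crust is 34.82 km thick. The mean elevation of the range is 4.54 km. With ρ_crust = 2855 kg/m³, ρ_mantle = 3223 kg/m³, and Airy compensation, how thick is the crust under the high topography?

74.6 km

Root depth r = h ρ_c / (ρ_m − ρ_c) = 4.54 km × 2855 / 368 = 35.22 km.
Total thickness = T + h + r = 34.82 km + 4.54 km + 35.22 km = 74.6 km.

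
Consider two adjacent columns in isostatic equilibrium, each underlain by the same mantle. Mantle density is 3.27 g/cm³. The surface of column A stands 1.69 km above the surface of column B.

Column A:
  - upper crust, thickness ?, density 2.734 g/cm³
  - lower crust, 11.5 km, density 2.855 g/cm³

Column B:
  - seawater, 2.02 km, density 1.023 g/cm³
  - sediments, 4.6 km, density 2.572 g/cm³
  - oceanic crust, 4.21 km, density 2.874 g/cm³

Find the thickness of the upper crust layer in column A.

19 km

Take the compensation level at the base of the deeper column (depth z_c below the surface of column A) and equate Σ ρ_i t_i down to z_c; mantle fills any gap and the z_c terms cancel.
Column A: x×2.734 + 11.5×2.855 + (z_c − 11.5 − x)×3.27
Column B: 1.69×0 + 2.02×1.023 + 4.6×2.572 + 4.21×2.874 + (z_c − 1.69 − 10.83)×3.27
The z_c×3.27 term appears on both sides and cancels. Collect the known terms of each column as K = Σ(ρt)_known − 3.27 × (depth of known layers): K_A = 32.8325 − 3.27×11.5 = −4.7725; K_B = 25.9972 − 3.27×(1.69 + 10.83) = −14.9432.
Balance: K_A − x×(3.27 − 2.734) = K_B, so x = (K_A − K_B)/(3.27 − 2.734) = 10.1707/0.536 = 19 km.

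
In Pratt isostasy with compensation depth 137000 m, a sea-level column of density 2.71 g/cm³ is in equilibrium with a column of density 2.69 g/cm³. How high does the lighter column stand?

ρ_ref D = ρ (D + h) → h = D (ρ_ref − ρ)/ρ.
h = 137000 m × (2.71 − 2.69)/2.69 = 1020 m.

1020 m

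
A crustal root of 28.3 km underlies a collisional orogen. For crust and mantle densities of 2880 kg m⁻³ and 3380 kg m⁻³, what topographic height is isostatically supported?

4.91 km

Isostatic balance requires: ρ_c h = (ρ_m − ρ_c) r.
h = r (ρ_m − ρ_c) / ρ_c = 28.3 km × (3380 − 2880) / 2880 = 4.91 km.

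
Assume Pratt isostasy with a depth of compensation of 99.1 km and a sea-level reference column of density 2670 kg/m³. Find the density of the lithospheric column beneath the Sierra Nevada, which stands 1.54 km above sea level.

2630 kg/m³

Pratt balance: ρ_ref D = ρ (D + h).
ρ = ρ_ref D/(D + h) = 2670 × 99.1 km/(99.1 km + 1.54 km) = 2630 kg/m³.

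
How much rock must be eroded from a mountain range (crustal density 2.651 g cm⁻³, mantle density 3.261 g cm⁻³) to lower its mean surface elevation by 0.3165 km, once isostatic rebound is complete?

1.69 km

Net drop Δ = e − u = e − e ρ_c/ρ_m = e (ρ_m − ρ_c)/ρ_m.
e = Δ ρ_m/(ρ_m − ρ_c) = 0.3165 km × 3.261/0.61 = 1.69 km.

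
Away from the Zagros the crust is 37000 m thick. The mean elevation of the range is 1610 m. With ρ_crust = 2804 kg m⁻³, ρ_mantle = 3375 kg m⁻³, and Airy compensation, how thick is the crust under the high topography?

46500 m

Root depth r = h ρ_c / (ρ_m − ρ_c) = 1610 m × 2804 / 571 = 7906 m.
Total thickness = T + h + r = 37000 m + 1610 m + 7906 m = 46500 m.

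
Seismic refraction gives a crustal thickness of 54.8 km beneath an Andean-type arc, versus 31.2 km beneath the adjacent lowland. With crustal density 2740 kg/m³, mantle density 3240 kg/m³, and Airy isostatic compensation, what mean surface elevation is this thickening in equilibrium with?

3.64 km

Excess crust Δ = 54.8 km − 31.2 km = 23.6 km, split between elevation h and root r with h + r = Δ.
Airy balance ρ_c h = (ρ_m − ρ_c) r gives r = h ρ_c/(ρ_m − ρ_c), so h (1 + ρ_c/(ρ_m − ρ_c)) = Δ, i.e. h = Δ (ρ_m − ρ_c)/ρ_m.
h = 23.6 km × 500/3240 = 3.64 km.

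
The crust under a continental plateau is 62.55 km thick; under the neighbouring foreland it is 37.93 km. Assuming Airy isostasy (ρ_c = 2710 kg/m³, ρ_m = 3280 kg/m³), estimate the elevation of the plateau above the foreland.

4.28 km

Excess crust Δ = 62.55 km − 37.93 km = 24.62 km, split between elevation h and root r with h + r = Δ.
Airy balance ρ_c h = (ρ_m − ρ_c) r gives r = h ρ_c/(ρ_m − ρ_c), so h (1 + ρ_c/(ρ_m − ρ_c)) = Δ, i.e. h = Δ (ρ_m − ρ_c)/ρ_m.
h = 24.62 km × 570/3280 = 4.28 km.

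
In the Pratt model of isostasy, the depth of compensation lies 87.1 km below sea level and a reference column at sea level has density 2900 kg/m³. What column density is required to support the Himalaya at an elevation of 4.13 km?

Pratt balance: ρ_ref D = ρ (D + h).
ρ = ρ_ref D/(D + h) = 2900 × 87.1 km/(87.1 km + 4.13 km) = 2770 kg/m³.

2770 kg/m³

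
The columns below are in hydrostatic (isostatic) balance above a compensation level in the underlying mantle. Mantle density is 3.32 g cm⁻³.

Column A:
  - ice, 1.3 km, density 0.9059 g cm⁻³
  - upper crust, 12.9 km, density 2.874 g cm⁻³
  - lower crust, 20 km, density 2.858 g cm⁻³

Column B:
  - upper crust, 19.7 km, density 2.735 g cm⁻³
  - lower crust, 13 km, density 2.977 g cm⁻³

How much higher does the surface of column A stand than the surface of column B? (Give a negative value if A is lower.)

0.647 km

For any compensation level in the mantle, the mantle terms cancel and isostasy reduces to e = (Σt_A − Σt_B) − (Σ(ρt)_A − Σ(ρt)_B) / ρ_m.
Σt_A = 34.2 km; Σt_B = 32.7 km; Σ(ρt)_A = 95.41227; Σ(ρt)_B = 92.5805 (in km·g cm⁻³).
e = (34.2 − 32.7) − (95.41227 − 92.5805) / 3.32 = 0.647 km.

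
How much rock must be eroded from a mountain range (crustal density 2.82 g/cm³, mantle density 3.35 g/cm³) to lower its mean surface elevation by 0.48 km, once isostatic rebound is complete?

3.03 km

Net drop Δ = e − u = e − e ρ_c/ρ_m = e (ρ_m − ρ_c)/ρ_m.
e = Δ ρ_m/(ρ_m − ρ_c) = 0.48 km × 3.35/0.53 = 3.03 km.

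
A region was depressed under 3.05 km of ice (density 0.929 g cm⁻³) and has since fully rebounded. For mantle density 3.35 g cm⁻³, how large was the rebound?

0.846 km

Removing the load lets mantle flow back in; uplift u satisfies ρ_ice t = ρ_m u.
u = t ρ_ice/ρ_m = 3.05 km × 0.929/3.35 = 0.846 km.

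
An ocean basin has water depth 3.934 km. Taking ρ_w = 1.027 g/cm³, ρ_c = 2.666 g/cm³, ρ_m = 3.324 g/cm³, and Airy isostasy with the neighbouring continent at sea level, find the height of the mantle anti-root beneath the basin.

9.8 km

Equating mass per unit area of the two columns: replacing crust with seawater at the top is compensated by replacing crust with mantle at the base: d (ρ_c − ρ_w) = a (ρ_m − ρ_c).
a = d (ρ_c − ρ_w)/(ρ_m − ρ_c) = 3.934 km × 1.639/0.658 = 9.8 km.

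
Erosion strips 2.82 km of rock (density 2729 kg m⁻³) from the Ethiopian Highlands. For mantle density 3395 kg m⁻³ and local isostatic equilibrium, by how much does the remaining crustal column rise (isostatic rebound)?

Unloading: uplift u = e ρ_c/ρ_m = 2.82 km × 2729/3395 = 2.27 km.

2.27 km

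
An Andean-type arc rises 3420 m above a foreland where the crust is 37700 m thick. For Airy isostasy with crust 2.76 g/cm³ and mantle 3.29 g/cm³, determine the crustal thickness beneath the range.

Root depth r = h ρ_c / (ρ_m − ρ_c) = 3420 m × 2.76 / 0.53 = 17810 m.
Total thickness = T + h + r = 37700 m + 3420 m + 17810 m = 58900 m.

58900 m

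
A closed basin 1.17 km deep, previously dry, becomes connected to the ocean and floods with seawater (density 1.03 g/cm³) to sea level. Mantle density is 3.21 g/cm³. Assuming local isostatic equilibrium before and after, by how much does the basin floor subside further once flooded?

0.553 km

After flooding the water column is d + s deep. Its weight must equal the weight of mantle displaced by the extra subsidence s: (d + s) ρ_w = s ρ_m.
s = d ρ_w / (ρ_m − ρ_w) = 1.17 km × 1.03/(3.21 − 1.03) = 0.553 km.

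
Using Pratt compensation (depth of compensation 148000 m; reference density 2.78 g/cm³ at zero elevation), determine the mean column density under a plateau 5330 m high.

2.68 g/cm³

Pratt balance: ρ_ref D = ρ (D + h).
ρ = ρ_ref D/(D + h) = 2.78 × 148000 m/(148000 m + 5330 m) = 2.68 g/cm³.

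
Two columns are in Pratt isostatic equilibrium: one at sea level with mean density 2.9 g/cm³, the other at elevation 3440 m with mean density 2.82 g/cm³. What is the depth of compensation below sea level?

ρ_ref D = ρ (D + h) → D (ρ_ref − ρ) = ρ h.
D = ρ h/(ρ_ref − ρ) = 2.82 × 3440 m/(2.9 − 2.82) = 121000 m.

121000 m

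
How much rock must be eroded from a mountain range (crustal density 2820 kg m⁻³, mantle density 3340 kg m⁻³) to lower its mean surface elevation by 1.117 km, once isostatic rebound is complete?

Net drop Δ = e − u = e − e ρ_c/ρ_m = e (ρ_m − ρ_c)/ρ_m.
e = Δ ρ_m/(ρ_m − ρ_c) = 1.117 km × 3340/520 = 7.17 km.

7.17 km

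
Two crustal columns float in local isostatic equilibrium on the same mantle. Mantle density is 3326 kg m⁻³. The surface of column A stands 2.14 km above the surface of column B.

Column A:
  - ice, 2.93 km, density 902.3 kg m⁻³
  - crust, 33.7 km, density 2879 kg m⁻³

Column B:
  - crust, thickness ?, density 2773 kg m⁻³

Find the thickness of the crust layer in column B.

Take the compensation level at the base of the deeper column (depth z_c below the surface of column A) and equate Σ ρ_i t_i down to z_c; mantle fills any gap and the z_c terms cancel.
Column A: 2.93×902.3 + 33.7×2879 + (z_c − 36.63)×3326
Column B: 2.14×0 + x×2773 + (z_c − 2.14 − 0 − x)×3326
The z_c×3326 term appears on both sides and cancels. Collect the known terms of each column as K = Σ(ρt)_known − 3326 × (depth of known layers): K_A = 99666.039 − 3326×36.63 = −22165.341; K_B = 0 − 3326×(2.14 + 0) = −7117.64.
Balance: K_A = K_B − x×(3326 − 2773), so x = (K_B − K_A)/(3326 − 2773) = 15047.7/553 = 27.2 km.

27.2 km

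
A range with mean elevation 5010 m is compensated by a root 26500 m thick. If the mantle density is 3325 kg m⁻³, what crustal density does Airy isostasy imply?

ρ_c h = (ρ_m − ρ_c) r → ρ_c (h + r) = ρ_m r → ρ_c = ρ_m r / (h + r).
ρ_c = 3325 × 26500 m / (5010 m + 26500 m) = 2800 kg m⁻³.

2800 kg m⁻³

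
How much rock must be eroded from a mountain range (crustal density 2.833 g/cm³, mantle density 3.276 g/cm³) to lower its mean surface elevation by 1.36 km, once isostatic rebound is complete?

10.1 km

Net drop Δ = e − u = e − e ρ_c/ρ_m = e (ρ_m − ρ_c)/ρ_m.
e = Δ ρ_m/(ρ_m − ρ_c) = 1.36 km × 3.276/0.443 = 10.1 km.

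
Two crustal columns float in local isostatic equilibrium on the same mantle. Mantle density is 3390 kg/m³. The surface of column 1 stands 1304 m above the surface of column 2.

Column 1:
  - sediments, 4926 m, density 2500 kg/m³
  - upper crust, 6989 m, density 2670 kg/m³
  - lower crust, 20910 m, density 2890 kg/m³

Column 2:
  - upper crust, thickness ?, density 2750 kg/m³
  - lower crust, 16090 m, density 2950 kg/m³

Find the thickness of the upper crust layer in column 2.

13100 m

Take the compensation level at the base of the deeper column (depth z_c below the surface of column 1) and equate Σ ρ_i t_i down to z_c; mantle fills any gap and the z_c terms cancel.
Column 1: 4926×2500 + 6989×2670 + 20910×2890 + (z_c − 32825)×3390
Column 2: 1304×0 + x×2750 + 16090×2950 + (z_c − 1304 − 16090 − x)×3390
The z_c×3390 term appears on both sides and cancels. Collect the known terms of each column as K = Σ(ρt)_known − 3390 × (depth of known layers): K_1 = 91405530 − 3390×32825 = −19871220; K_2 = 47465500 − 3390×(1304 + 16090) = −11500160.
Balance: K_1 = K_2 − x×(3390 − 2750), so x = (K_2 − K_1)/(3390 − 2750) = 8371060/640 = 13100 m.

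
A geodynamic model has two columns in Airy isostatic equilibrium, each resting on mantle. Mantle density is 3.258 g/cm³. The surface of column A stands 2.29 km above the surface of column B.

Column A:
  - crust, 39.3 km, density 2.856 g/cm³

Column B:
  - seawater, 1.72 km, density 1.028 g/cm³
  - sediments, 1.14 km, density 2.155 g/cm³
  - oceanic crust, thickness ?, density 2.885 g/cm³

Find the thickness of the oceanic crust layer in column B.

8.7 km

Take the compensation level at the base of the deeper column (depth z_c below the surface of column A) and equate Σ ρ_i t_i down to z_c; mantle fills any gap and the z_c terms cancel.
Column A: 39.3×2.856 + (z_c − 39.3)×3.258
Column B: 2.29×0 + 1.72×1.028 + 1.14×2.155 + x×2.885 + (z_c − 2.29 − 2.86 − x)×3.258
The z_c×3.258 term appears on both sides and cancels. Collect the known terms of each column as K = Σ(ρt)_known − 3.258 × (depth of known layers): K_A = 112.2408 − 3.258×39.3 = −15.7986; K_B = 4.22486 − 3.258×(2.29 + 2.86) = −12.55384.
Balance: K_A = K_B − x×(3.258 − 2.885), so x = (K_B − K_A)/(3.258 − 2.885) = 3.24476/0.373 = 8.7 km.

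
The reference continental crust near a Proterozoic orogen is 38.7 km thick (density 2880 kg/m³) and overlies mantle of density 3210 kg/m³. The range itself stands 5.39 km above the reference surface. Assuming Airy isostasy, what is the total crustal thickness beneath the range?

Root depth r = h ρ_c / (ρ_m − ρ_c) = 5.39 km × 2880 / 330 = 47.04 km.
Total thickness = T + h + r = 38.7 km + 5.39 km + 47.04 km = 91.1 km.

91.1 km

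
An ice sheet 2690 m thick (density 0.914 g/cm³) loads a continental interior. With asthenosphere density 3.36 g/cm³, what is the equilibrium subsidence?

Equating mass per unit area of the two columns: the ice load ρ_ice t is balanced by mantle displaced below, ρ_m s.
s = t ρ_ice / ρ_m = 2690 m × 0.914/3.36 = 732 m.

732 m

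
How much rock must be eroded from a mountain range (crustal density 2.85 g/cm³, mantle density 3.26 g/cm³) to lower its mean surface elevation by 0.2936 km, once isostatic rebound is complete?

2.33 km

Net drop Δ = e − u = e − e ρ_c/ρ_m = e (ρ_m − ρ_c)/ρ_m.
e = Δ ρ_m/(ρ_m − ρ_c) = 0.2936 km × 3.26/0.41 = 2.33 km.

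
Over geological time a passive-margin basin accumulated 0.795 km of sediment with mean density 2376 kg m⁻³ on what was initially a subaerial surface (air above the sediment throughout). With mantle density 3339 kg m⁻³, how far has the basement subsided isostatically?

Subaerial load: s = t ρ_sed / ρ_m = 0.795 km × 2376/3339 = 0.566 km.

0.566 km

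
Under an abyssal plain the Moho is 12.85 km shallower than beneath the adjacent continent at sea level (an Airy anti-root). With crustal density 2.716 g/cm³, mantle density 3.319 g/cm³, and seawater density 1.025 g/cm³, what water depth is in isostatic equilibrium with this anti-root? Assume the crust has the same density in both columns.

Replacing a thickness d of crust by seawater at the top must be balanced by replacing crust with mantle at the base: d (ρ_c − ρ_w) = a (ρ_m − ρ_c).
d = a (ρ_m − ρ_c)/(ρ_c − ρ_w) = 12.85 km × 0.603/1.691 = 4.58 km.

4.58 km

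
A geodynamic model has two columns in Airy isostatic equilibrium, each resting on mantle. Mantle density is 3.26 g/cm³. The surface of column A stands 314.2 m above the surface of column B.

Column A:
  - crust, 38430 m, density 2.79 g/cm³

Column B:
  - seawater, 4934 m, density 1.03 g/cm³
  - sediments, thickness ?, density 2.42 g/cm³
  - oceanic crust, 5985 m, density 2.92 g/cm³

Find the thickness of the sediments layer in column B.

Take the compensation level at the base of the deeper column (depth z_c below the surface of column A) and equate Σ ρ_i t_i down to z_c; mantle fills any gap and the z_c terms cancel.
Column A: 38430×2.79 + (z_c − 38430)×3.26
Column B: 314.2×0 + 4934×1.03 + x×2.42 + 5985×2.92 + (z_c − 314.2 − 10919 − x)×3.26
The z_c×3.26 term appears on both sides and cancels. Collect the known terms of each column as K = Σ(ρt)_known − 3.26 × (depth of known layers): K_A = 107219.7 − 3.26×38430 = −18062.1; K_B = 22558.22 − 3.26×(314.2 + 10919) = −14062.012.
Balance: K_A = K_B − x×(3.26 − 2.42), so x = (K_B − K_A)/(3.26 − 2.42) = 4000.09/0.84 = 4760 m.

4760 m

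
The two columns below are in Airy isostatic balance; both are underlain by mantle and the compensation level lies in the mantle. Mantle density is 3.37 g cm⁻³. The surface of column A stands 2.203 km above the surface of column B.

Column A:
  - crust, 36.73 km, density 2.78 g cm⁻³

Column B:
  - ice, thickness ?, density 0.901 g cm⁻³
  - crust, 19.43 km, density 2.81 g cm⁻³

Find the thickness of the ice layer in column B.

Take the compensation level at the base of the deeper column (depth z_c below the surface of column A) and equate Σ ρ_i t_i down to z_c; mantle fills any gap and the z_c terms cancel.
Column A: 36.73×2.78 + (z_c − 36.73)×3.37
Column B: 2.203×0 + x×0.901 + 19.43×2.81 + (z_c − 2.203 − 19.43 − x)×3.37
The z_c×3.37 term appears on both sides and cancels. Collect the known terms of each column as K = Σ(ρt)_known − 3.37 × (depth of known layers): K_A = 102.1094 − 3.37×36.73 = −21.6707; K_B = 54.5983 − 3.37×(2.203 + 19.43) = −18.30491.
Balance: K_A = K_B − x×(3.37 − 0.901), so x = (K_B − K_A)/(3.37 − 0.901) = 3.36579/2.469 = 1.36 km.

1.36 km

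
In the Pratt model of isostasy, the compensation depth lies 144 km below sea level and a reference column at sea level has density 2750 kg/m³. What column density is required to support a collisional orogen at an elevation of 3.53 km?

2680 kg/m³

Pratt balance: ρ_ref D = ρ (D + h).
ρ = ρ_ref D/(D + h) = 2750 × 144 km/(144 km + 3.53 km) = 2680 kg/m³.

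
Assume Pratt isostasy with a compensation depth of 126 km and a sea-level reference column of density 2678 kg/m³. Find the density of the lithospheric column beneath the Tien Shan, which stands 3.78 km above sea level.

Pratt balance: ρ_ref D = ρ (D + h).
ρ = ρ_ref D/(D + h) = 2678 × 126 km/(126 km + 3.78 km) = 2600 kg/m³.

2600 kg/m³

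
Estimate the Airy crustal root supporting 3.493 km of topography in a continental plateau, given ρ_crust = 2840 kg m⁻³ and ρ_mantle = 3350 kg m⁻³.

19.5 km

Equating mass per unit area of the two columns: the weight of the topography is balanced by the buoyancy of the root, ρ_c h = (ρ_m − ρ_c) r.
r = h · ρ_c / (ρ_m − ρ_c) = 3.493 km × 2840 / (3350 − 2840) = 19.5 km.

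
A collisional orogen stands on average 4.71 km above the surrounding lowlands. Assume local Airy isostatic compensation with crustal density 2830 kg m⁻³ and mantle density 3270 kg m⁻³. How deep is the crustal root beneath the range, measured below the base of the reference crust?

Balancing pressure at the compensation depth: the weight of the topography is balanced by the buoyancy of the root, ρ_c h = (ρ_m − ρ_c) r.
r = h · ρ_c / (ρ_m − ρ_c) = 4.71 km × 2830 / (3270 − 2830) = 30.3 km.

30.3 km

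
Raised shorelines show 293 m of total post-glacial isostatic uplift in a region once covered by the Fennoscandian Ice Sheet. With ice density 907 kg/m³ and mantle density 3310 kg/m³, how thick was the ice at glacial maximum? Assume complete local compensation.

1070 m

u = t ρ_ice/ρ_m → t = u ρ_m/ρ_ice = 293 m × 3310/907 = 1070 m.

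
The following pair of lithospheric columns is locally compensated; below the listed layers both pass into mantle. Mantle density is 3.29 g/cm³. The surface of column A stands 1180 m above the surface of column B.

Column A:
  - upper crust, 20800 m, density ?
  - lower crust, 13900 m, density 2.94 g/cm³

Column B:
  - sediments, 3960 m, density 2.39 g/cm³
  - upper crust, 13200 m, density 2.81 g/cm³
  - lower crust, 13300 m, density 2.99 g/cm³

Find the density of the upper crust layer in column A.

Take the compensation level at the base of the deeper column (depth z_c below the surface of column A) and equate Σ ρ_i t_i down to z_c; mantle fills any gap and the z_c terms cancel.
Column A: 20800×ρ + 13900×2.94 + (z_c − 34700)×3.29
Column B: 1180×0 + 3960×2.39 + 13200×2.81 + 13300×2.99 + (z_c − 1180 − 30460)×3.29
The z_c×3.29 term appears on both sides and cancels. Collect the known terms of each column as K = Σ(ρt)_known − 3.29 × (depth of known layers): K_A = 40866 − 3.29×34700 = −73297; K_B = 86323.4 − 3.29×(1180 + 30460) = −17772.2.
Balance: K_A + 20800×ρ = K_B, so ρ = (K_B − K_A)/20800 = 55524.8/20800 = 2.67 g/cm³.

2.67 g/cm³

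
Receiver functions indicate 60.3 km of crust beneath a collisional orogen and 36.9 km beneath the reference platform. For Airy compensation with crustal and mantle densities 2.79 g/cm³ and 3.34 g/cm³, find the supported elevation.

Excess crust Δ = 60.3 km − 36.9 km = 23.4 km, split between elevation h and root r with h + r = Δ.
Airy balance ρ_c h = (ρ_m − ρ_c) r gives r = h ρ_c/(ρ_m − ρ_c), so h (1 + ρ_c/(ρ_m − ρ_c)) = Δ, i.e. h = Δ (ρ_m − ρ_c)/ρ_m.
h = 23.4 km × 0.55/3.34 = 3.85 km.

3.85 km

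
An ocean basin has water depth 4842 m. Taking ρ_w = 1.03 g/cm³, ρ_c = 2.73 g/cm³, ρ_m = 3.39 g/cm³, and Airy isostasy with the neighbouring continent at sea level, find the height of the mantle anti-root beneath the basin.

In Airy isostatic equilibrium: replacing crust with seawater at the top is compensated by replacing crust with mantle at the base: d (ρ_c − ρ_w) = a (ρ_m − ρ_c).
a = d (ρ_c − ρ_w)/(ρ_m − ρ_c) = 4842 m × 1.7/0.66 = 12500 m.

12500 m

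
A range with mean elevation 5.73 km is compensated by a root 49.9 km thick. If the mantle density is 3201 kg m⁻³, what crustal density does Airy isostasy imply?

2870 kg m⁻³

ρ_c h = (ρ_m − ρ_c) r → ρ_c (h + r) = ρ_m r → ρ_c = ρ_m r / (h + r).
ρ_c = 3201 × 49.9 km / (5.73 km + 49.9 km) = 2870 kg m⁻³.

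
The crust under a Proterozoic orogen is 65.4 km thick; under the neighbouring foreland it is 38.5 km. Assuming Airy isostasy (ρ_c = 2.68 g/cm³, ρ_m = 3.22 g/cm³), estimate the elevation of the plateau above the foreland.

Excess crust Δ = 65.4 km − 38.5 km = 26.9 km, split between elevation h and root r with h + r = Δ.
Airy balance ρ_c h = (ρ_m − ρ_c) r gives r = h ρ_c/(ρ_m − ρ_c), so h (1 + ρ_c/(ρ_m − ρ_c)) = Δ, i.e. h = Δ (ρ_m − ρ_c)/ρ_m.
h = 26.9 km × 0.54/3.22 = 4.51 km.

4.51 km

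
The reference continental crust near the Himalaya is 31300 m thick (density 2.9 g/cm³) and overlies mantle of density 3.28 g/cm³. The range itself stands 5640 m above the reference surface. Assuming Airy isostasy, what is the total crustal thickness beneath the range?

80000 m

Root depth r = h ρ_c / (ρ_m − ρ_c) = 5640 m × 2.9 / 0.38 = 43040 m.
Total thickness = T + h + r = 31300 m + 5640 m + 43040 m = 80000 m.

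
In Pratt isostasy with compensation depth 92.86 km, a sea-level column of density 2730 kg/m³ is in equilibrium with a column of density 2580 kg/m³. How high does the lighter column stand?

5.4 km

ρ_ref D = ρ (D + h) → h = D (ρ_ref − ρ)/ρ.
h = 92.86 km × (2730 − 2580)/2580 = 5.4 km.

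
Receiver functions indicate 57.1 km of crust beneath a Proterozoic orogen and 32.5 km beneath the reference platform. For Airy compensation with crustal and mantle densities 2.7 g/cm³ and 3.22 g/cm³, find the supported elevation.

Excess crust Δ = 57.1 km − 32.5 km = 24.6 km, split between elevation h and root r with h + r = Δ.
Airy balance ρ_c h = (ρ_m − ρ_c) r gives r = h ρ_c/(ρ_m − ρ_c), so h (1 + ρ_c/(ρ_m − ρ_c)) = Δ, i.e. h = Δ (ρ_m − ρ_c)/ρ_m.
h = 24.6 km × 0.52/3.22 = 3.97 km.

3.97 km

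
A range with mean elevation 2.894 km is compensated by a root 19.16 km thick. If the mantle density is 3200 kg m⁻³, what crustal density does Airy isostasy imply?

2780 kg m⁻³

ρ_c h = (ρ_m − ρ_c) r → ρ_c (h + r) = ρ_m r → ρ_c = ρ_m r / (h + r).
ρ_c = 3200 × 19.16 km / (2.894 km + 19.16 km) = 2780 kg m⁻³.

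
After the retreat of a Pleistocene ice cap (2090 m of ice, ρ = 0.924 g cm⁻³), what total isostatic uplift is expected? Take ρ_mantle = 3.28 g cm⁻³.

Removing the load lets mantle flow back in; uplift u satisfies ρ_ice t = ρ_m u.
u = t ρ_ice/ρ_m = 2090 m × 0.924/3.28 = 589 m.

589 m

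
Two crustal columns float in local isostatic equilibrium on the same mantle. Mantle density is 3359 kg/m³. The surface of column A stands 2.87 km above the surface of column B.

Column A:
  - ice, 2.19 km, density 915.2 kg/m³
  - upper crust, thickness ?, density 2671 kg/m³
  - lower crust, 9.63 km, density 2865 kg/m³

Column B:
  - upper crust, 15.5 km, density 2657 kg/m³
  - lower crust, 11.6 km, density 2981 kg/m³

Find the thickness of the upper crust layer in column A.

21.5 km

Take the compensation level at the base of the deeper column (depth z_c below the surface of column A) and equate Σ ρ_i t_i down to z_c; mantle fills any gap and the z_c terms cancel.
Column A: 2.19×915.2 + x×2671 + 9.63×2865 + (z_c − 11.82 − x)×3359
Column B: 2.87×0 + 15.5×2657 + 11.6×2981 + (z_c − 2.87 − 27.1)×3359
The z_c×3359 term appears on both sides and cancels. Collect the known terms of each column as K = Σ(ρt)_known − 3359 × (depth of known layers): K_A = 29594.238 − 3359×11.82 = −10109.142; K_B = 75763.1 − 3359×(2.87 + 27.1) = −24906.13.
Balance: K_A − x×(3359 − 2671) = K_B, so x = (K_A − K_B)/(3359 − 2671) = 14797/688 = 21.5 km.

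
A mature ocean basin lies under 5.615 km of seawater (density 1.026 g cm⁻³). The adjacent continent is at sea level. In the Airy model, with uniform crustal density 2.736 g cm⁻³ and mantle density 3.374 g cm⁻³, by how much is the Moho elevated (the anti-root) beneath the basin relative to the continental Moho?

15 km

Balancing pressure at the compensation depth: replacing crust with seawater at the top is compensated by replacing crust with mantle at the base: d (ρ_c − ρ_w) = a (ρ_m − ρ_c).
a = d (ρ_c − ρ_w)/(ρ_m − ρ_c) = 5.615 km × 1.71/0.638 = 15 km.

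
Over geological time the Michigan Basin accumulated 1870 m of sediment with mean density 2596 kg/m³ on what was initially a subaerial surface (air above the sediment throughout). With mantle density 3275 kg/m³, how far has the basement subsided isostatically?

Subaerial load: s = t ρ_sed / ρ_m = 1870 m × 2596/3275 = 1480 m.

1480 m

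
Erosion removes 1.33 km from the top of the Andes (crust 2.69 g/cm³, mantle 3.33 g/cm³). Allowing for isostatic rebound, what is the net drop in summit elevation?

Rebound u = e ρ_c/ρ_m = 1.33 km × 2.69/3.33 = 1.074 km.
Net surface drop = e − u = 1.33 km − 1.074 km = e (ρ_m − ρ_c)/ρ_m = 0.256 km.

0.256 km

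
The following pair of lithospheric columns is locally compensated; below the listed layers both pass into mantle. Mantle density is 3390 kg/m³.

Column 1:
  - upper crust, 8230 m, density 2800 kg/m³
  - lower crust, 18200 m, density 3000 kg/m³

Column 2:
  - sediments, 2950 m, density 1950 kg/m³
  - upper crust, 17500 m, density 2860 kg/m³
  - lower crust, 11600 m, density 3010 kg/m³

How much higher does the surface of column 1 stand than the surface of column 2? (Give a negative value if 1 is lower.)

For any compensation level in the mantle, the mantle terms cancel and isostasy reduces to e = (Σt_1 − Σt_2) − (Σ(ρt)_1 − Σ(ρt)_2) / ρ_m.
Σt_1 = 26430 m; Σt_2 = 32050 m; Σ(ρt)_1 = 77644000; Σ(ρt)_2 = 90718500 (in m·kg/m³).
e = (26430 − 32050) − (77644000 − 90718500) / 3390 = −1760 m.

−1760 m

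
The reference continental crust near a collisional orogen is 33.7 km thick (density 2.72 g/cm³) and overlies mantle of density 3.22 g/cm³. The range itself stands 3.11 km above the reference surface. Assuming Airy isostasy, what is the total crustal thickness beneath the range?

53.7 km

Root depth r = h ρ_c / (ρ_m − ρ_c) = 3.11 km × 2.72 / 0.5 = 16.92 km.
Total thickness = T + h + r = 33.7 km + 3.11 km + 16.92 km = 53.7 km.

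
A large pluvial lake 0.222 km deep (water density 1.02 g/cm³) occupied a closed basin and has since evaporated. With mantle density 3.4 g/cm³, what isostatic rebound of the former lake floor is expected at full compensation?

0.0666 km

u = d ρ_w/ρ_m = 0.222 km × 1.02/3.4 = 0.0666 km.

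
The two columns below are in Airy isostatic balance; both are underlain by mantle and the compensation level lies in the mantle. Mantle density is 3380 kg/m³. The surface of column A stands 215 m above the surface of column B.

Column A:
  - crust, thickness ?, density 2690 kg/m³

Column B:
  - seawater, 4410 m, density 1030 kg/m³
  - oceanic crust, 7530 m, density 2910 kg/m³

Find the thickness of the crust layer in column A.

Take the compensation level at the base of the deeper column (depth z_c below the surface of column A) and equate Σ ρ_i t_i down to z_c; mantle fills any gap and the z_c terms cancel.
Column A: x×2690 + (z_c − 0 − x)×3380
Column B: 215×0 + 4410×1030 + 7530×2910 + (z_c − 215 − 11940)×3380
The z_c×3380 term appears on both sides and cancels. Collect the known terms of each column as K = Σ(ρt)_known − 3380 × (depth of known layers): K_A = 0 − 3380×0 = 0; K_B = 26454600 − 3380×(215 + 11940) = −14629300.
Balance: K_A − x×(3380 − 2690) = K_B, so x = (K_A − K_B)/(3380 − 2690) = 14629300/690 = 21200 m.

21200 m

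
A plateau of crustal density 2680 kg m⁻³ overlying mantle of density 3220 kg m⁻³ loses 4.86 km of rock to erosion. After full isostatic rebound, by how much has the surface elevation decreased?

0.815 km

Rebound u = e ρ_c/ρ_m = 4.86 km × 2680/3220 = 4.045 km.
Net surface drop = e − u = 4.86 km − 4.045 km = e (ρ_m − ρ_c)/ρ_m = 0.815 km.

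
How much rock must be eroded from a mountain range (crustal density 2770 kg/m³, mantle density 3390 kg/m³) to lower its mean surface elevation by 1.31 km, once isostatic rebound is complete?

7.16 km

Net drop Δ = e − u = e − e ρ_c/ρ_m = e (ρ_m − ρ_c)/ρ_m.
e = Δ ρ_m/(ρ_m − ρ_c) = 1.31 km × 3390/620 = 7.16 km.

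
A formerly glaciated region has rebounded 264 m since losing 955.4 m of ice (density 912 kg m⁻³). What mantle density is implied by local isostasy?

3300 kg m⁻³

ρ_m = ρ_ice t / u = 912 × 955.4 m/264 m = 3300 kg m⁻³.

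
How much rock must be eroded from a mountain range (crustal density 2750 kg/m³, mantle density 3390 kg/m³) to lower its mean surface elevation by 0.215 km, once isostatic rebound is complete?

1.14 km

Net drop Δ = e − u = e − e ρ_c/ρ_m = e (ρ_m − ρ_c)/ρ_m.
e = Δ ρ_m/(ρ_m − ρ_c) = 0.215 km × 3390/640 = 1.14 km.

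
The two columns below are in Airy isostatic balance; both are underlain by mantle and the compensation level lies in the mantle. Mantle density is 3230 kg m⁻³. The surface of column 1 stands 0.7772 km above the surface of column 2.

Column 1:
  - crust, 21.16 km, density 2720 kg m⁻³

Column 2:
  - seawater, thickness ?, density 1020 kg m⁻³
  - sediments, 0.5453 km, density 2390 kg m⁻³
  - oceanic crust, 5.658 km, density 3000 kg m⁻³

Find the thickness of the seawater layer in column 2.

Take the compensation level at the base of the deeper column (depth z_c below the surface of column 1) and equate Σ ρ_i t_i down to z_c; mantle fills any gap and the z_c terms cancel.
Column 1: 21.16×2720 + (z_c − 21.16)×3230
Column 2: 0.7772×0 + x×1020 + 0.5453×2390 + 5.658×3000 + (z_c − 0.7772 − 6.2033 − x)×3230
The z_c×3230 term appears on both sides and cancels. Collect the known terms of each column as K = Σ(ρt)_known − 3230 × (depth of known layers): K_1 = 57555.2 − 3230×21.16 = −10791.6; K_2 = 18277.267 − 3230×(0.7772 + 6.2033) = −4269.748.
Balance: K_1 = K_2 − x×(3230 − 1020), so x = (K_2 − K_1)/(3230 − 1020) = 6521.85/2210 = 2.95 km.

2.95 km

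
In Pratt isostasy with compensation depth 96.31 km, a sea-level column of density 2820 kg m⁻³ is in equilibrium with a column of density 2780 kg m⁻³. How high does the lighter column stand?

ρ_ref D = ρ (D + h) → h = D (ρ_ref − ρ)/ρ.
h = 96.31 km × (2820 − 2780)/2780 = 1.39 km.

1.39 km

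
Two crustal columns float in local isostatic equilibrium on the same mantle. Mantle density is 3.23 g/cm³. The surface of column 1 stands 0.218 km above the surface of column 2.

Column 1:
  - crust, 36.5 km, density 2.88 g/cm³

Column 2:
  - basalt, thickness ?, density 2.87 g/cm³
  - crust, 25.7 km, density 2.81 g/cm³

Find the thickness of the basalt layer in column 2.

Take the compensation level at the base of the deeper column (depth z_c below the surface of column 1) and equate Σ ρ_i t_i down to z_c; mantle fills any gap and the z_c terms cancel.
Column 1: 36.5×2.88 + (z_c − 36.5)×3.23
Column 2: 0.218×0 + x×2.87 + 25.7×2.81 + (z_c − 0.218 − 25.7 − x)×3.23
The z_c×3.23 term appears on both sides and cancels. Collect the known terms of each column as K = Σ(ρt)_known − 3.23 × (depth of known layers): K_1 = 105.12 − 3.23×36.5 = −12.775; K_2 = 72.217 − 3.23×(0.218 + 25.7) = −11.49814.
Balance: K_1 = K_2 − x×(3.23 − 2.87), so x = (K_2 − K_1)/(3.23 − 2.87) = 1.27686/0.36 = 3.55 km.

3.55 km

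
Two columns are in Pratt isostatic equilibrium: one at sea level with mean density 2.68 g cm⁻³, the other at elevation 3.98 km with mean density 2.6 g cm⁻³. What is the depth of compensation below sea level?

ρ_ref D = ρ (D + h) → D (ρ_ref − ρ) = ρ h.
D = ρ h/(ρ_ref − ρ) = 2.6 × 3.98 km/(2.68 − 2.6) = 129 km.

129 km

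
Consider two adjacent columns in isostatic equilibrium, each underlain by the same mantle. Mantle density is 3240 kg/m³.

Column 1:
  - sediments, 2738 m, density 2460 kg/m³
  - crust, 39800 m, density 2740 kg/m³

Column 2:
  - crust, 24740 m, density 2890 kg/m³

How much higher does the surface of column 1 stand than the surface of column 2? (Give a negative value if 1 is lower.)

4130 m

For any compensation level in the mantle, the mantle terms cancel and isostasy reduces to e = (Σt_1 − Σt_2) − (Σ(ρt)_1 − Σ(ρt)_2) / ρ_m.
Σt_1 = 42538 m; Σt_2 = 24740 m; Σ(ρt)_1 = 115787480; Σ(ρt)_2 = 71498600 (in m·kg/m³).
e = (42538 − 24740) − (115787480 − 71498600) / 3240 = 4130 m.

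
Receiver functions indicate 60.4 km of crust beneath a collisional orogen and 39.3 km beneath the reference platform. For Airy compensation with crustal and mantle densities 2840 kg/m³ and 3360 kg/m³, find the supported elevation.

Excess crust Δ = 60.4 km − 39.3 km = 21.1 km, split between elevation h and root r with h + r = Δ.
Airy balance ρ_c h = (ρ_m − ρ_c) r gives r = h ρ_c/(ρ_m − ρ_c), so h (1 + ρ_c/(ρ_m − ρ_c)) = Δ, i.e. h = Δ (ρ_m − ρ_c)/ρ_m.
h = 21.1 km × 520/3360 = 3.27 km.

3.27 km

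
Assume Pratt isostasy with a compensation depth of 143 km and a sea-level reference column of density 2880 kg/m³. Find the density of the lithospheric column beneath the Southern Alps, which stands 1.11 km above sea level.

2860 kg/m³

Pratt balance: ρ_ref D = ρ (D + h).
ρ = ρ_ref D/(D + h) = 2880 × 143 km/(143 km + 1.11 km) = 2860 kg/m³.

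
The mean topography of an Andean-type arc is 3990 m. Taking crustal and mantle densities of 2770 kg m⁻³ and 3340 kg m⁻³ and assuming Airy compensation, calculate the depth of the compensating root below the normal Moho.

Equating mass per unit area of the two columns: the weight of the topography is balanced by the buoyancy of the root, ρ_c h = (ρ_m − ρ_c) r.
r = h · ρ_c / (ρ_m − ρ_c) = 3990 m × 2770 / (3340 − 2770) = 19400 m.

19400 m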